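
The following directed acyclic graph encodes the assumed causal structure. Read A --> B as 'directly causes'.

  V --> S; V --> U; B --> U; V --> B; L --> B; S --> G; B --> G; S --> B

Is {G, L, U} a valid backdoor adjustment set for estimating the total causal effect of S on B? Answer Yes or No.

Backdoor paths from S to B (paths whose first edge points into S):
  P1: S <- V -> B
  P2: S <- V -> U <- B
Condition 1 (no descendant of S in the set): FAILS — G and U are descendants of S.
Condition 2 (every backdoor path blocked by {G, L, U}):
  P1: open — no interior node is in the conditioning set.
  P2: open — collider(s) U are conditioned on (or have a conditioned descendant) and no non-collider on the path is in the set.
{G, L, U} does not satisfy the backdoor criterion.

No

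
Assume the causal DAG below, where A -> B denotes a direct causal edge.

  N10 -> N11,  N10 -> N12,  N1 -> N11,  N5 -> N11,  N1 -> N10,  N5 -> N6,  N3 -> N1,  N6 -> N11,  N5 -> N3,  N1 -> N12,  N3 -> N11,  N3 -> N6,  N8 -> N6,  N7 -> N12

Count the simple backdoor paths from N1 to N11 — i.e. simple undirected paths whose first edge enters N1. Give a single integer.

5

A backdoor path from N1 to N11 is any simple undirected path whose first edge points into N1 (i.e. leaves N1 via a parent).
Parents of N1: {N3}.
Enumerating:
  P1: N1 <- N3 <- N5 -> N6 -> N11
  P2: N1 <- N3 <- N5 -> N11
  P3: N1 <- N3 -> N6 <- N5 -> N11
  P4: N1 <- N3 -> N6 -> N11
  P5: N1 <- N3 -> N11
That exhausts the simple backdoor paths. Count: 5.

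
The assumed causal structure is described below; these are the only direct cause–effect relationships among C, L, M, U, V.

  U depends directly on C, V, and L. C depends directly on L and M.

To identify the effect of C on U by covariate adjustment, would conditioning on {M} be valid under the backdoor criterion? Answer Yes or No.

Backdoor paths from C to U (paths whose first edge points into C):
  P1: C <- L -> U
Condition 1 (no descendant of C in the set): holds — descendants of C are {U}; none are in {M}.
Condition 2 (every backdoor path blocked by {M}):
  P1: open — no interior node is in the conditioning set.
{M} does not satisfy the backdoor criterion.

No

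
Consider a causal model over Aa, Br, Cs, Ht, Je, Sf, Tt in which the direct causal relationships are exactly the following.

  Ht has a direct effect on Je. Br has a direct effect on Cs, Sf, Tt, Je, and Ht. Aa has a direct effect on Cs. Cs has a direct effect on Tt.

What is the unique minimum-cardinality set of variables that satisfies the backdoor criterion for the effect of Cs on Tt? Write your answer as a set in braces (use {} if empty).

{Br}

Variables eligible for adjustment (non-descendants of Cs, excluding Cs and Tt): {Aa, Br, Ht, Je, Sf}.
Backdoor paths from Cs to Tt:
  P1: Cs <- Br -> Tt
The empty set is not sufficient: P1 (Cs <- Br -> Tt) has no collider blocking it and no conditioned non-collider, so it is open.
Try {Br}:
  P1: blocked at fork node Br ∈ conditioning set.
{Br} contains no descendant of Cs and blocks every backdoor path.
No other singleton works — e.g. {Ht} leaves P1 open — so {Br} is the unique smallest valid adjustment set.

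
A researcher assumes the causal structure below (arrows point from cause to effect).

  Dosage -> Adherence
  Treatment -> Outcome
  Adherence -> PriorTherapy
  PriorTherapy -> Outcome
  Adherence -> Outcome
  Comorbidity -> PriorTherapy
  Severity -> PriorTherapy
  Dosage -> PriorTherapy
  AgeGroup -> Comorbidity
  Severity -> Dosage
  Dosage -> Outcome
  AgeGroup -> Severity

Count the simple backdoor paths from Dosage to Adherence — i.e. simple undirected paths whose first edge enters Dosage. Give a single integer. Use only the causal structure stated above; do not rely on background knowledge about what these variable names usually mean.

A backdoor path from Dosage to Adherence is any simple undirected path whose first edge points into Dosage (i.e. leaves Dosage via a parent).
Parents of Dosage: {Severity}.
Enumerating:
  P1: Dosage <- Severity <- AgeGroup -> Comorbidity -> PriorTherapy <- Adherence
  P2: Dosage <- Severity <- AgeGroup -> Comorbidity -> PriorTherapy -> Outcome <- Adherence
  P3: Dosage <- Severity -> PriorTherapy <- Adherence
  P4: Dosage <- Severity -> PriorTherapy -> Outcome <- Adherence
That exhausts the simple backdoor paths. Count: 4.

4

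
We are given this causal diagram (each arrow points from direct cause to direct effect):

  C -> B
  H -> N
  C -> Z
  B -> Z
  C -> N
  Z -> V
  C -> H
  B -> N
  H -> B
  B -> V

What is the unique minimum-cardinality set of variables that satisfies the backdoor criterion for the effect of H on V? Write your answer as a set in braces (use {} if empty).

Variables eligible for adjustment (non-descendants of H, excluding H and V): {C}.
Backdoor paths from H to V:
  P1: H <- C -> B -> Z -> V
  P2: H <- C -> B -> V
  P3: H <- C -> Z <- B -> V
  P4: H <- C -> Z -> V
  P5: H <- C -> N <- B -> Z -> V
  P6: H <- C -> N <- B -> V
The empty set is not sufficient: P1 (H <- C -> B -> Z -> V) has no collider blocking it and no conditioned non-collider, so it is open.
Try {C}:
  P1: blocked at fork node C ∈ conditioning set.
  P2: blocked at fork node C ∈ conditioning set.
  P3: blocked at fork node C ∈ conditioning set.
  P4: blocked at fork node C ∈ conditioning set.
  P5: blocked at fork node C ∈ conditioning set.
  P6: blocked at fork node C ∈ conditioning set.
{C} contains no descendant of H and blocks every backdoor path.
{C} is the unique smallest valid adjustment set.

{C}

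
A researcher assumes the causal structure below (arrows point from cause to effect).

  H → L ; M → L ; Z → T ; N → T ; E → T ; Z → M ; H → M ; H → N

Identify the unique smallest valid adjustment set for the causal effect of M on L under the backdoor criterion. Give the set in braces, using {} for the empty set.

{H}

Variables eligible for adjustment (non-descendants of M, excluding M and L): {E, H, N, T, Z}.
Backdoor paths from M to L:
  P1: M <- Z -> T <- N <- H -> L
  P2: M <- H -> L
The empty set is not sufficient: P2 (M <- H -> L) has no collider blocking it and no conditioned non-collider, so it is open.
Try {H}:
  P1: blocked at collider T (neither it nor any descendant is in the conditioning set).
  P2: blocked at fork node H ∈ conditioning set.
{H} contains no descendant of M and blocks every backdoor path.
No other singleton works — e.g. {Z} leaves P2 open — so {H} is the unique smallest valid adjustment set.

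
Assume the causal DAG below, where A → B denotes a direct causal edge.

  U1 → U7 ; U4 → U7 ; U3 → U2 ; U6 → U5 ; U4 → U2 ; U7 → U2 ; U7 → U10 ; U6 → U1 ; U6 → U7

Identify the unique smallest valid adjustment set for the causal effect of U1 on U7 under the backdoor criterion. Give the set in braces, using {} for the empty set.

Variables eligible for adjustment (non-descendants of U1, excluding U1 and U7): {U3, U4, U5, U6}.
Backdoor paths from U1 to U7:
  P1: U1 <- U6 -> U7
The empty set is not sufficient: P1 (U1 <- U6 -> U7) has no collider blocking it and no conditioned non-collider, so it is open.
Try {U6}:
  P1: blocked at fork node U6 ∈ conditioning set.
{U6} contains no descendant of U1 and blocks every backdoor path.
No other singleton works — e.g. {U3} leaves P1 open — so {U6} is the unique smallest valid adjustment set.

{U6}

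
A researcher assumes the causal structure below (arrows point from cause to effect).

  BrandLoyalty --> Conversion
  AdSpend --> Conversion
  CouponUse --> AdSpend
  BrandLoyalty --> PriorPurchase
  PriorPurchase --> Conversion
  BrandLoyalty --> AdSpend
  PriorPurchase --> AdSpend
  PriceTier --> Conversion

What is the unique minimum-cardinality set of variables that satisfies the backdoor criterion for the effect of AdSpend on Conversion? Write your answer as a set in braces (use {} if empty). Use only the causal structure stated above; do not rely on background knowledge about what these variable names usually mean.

Variables eligible for adjustment (non-descendants of AdSpend, excluding AdSpend and Conversion): {BrandLoyalty, CouponUse, PriceTier, PriorPurchase}.
Backdoor paths from AdSpend to Conversion:
  P1: AdSpend <- BrandLoyalty -> PriorPurchase -> Conversion
  P2: AdSpend <- BrandLoyalty -> Conversion
  P3: AdSpend <- PriorPurchase <- BrandLoyalty -> Conversion
  P4: AdSpend <- PriorPurchase -> Conversion
The empty set is not sufficient: P1 (AdSpend <- BrandLoyalty -> PriorPurchase -> Conversion) has no collider blocking it and no conditioned non-collider, so it is open.
Try {BrandLoyalty, PriorPurchase}:
  P1: blocked at fork node BrandLoyalty ∈ conditioning set.
  P2: blocked at fork node BrandLoyalty ∈ conditioning set.
  P3: blocked at chain node PriorPurchase ∈ conditioning set.
  P4: blocked at fork node PriorPurchase ∈ conditioning set.
{BrandLoyalty, PriorPurchase} contains no descendant of AdSpend and blocks every backdoor path.
Every element of {BrandLoyalty, PriorPurchase} is needed (dropping BrandLoyalty leaves P2 open; dropping PriorPurchase leaves P4 open), so no proper subset is valid.
Among all size-2 subsets of the eligible variables, only {BrandLoyalty, PriorPurchase} blocks every backdoor path, so it is the unique smallest valid adjustment set.

{BrandLoyalty, PriorPurchase}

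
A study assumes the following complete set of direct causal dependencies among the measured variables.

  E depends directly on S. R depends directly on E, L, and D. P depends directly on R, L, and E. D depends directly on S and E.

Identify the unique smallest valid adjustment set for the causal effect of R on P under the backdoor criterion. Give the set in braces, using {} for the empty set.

Variables eligible for adjustment (non-descendants of R, excluding R and P): {D, E, L, S}.
Backdoor paths from R to P:
  P1: R <- E -> P
  P2: R <- L -> P
  P3: R <- D <- S -> E -> P
  P4: R <- D <- E -> P
The empty set is not sufficient: P1 (R <- E -> P) has no collider blocking it and no conditioned non-collider, so it is open.
Try {E, L}:
  P1: blocked at fork node E ∈ conditioning set.
  P2: blocked at fork node L ∈ conditioning set.
  P3: blocked at chain node E ∈ conditioning set.
  P4: blocked at fork node E ∈ conditioning set.
{E, L} contains no descendant of R and blocks every backdoor path.
Every element of {E, L} is needed (dropping E leaves P1 open; dropping L leaves P2 open), so no proper subset is valid.
Among all size-2 subsets of the eligible variables, only {E, L} blocks every backdoor path, so it is the unique smallest valid adjustment set.

{E, L}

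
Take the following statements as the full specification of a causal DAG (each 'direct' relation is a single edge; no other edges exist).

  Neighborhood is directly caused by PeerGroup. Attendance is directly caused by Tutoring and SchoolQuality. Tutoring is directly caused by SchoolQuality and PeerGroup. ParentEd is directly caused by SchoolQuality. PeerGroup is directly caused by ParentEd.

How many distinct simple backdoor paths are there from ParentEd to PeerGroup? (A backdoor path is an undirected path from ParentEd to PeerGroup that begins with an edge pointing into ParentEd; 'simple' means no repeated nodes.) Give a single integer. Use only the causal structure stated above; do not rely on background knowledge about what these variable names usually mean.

2

A backdoor path from ParentEd to PeerGroup is any simple undirected path whose first edge points into ParentEd (i.e. leaves ParentEd via a parent).
Parents of ParentEd: {SchoolQuality}.
Enumerating:
  P1: ParentEd <- SchoolQuality -> Tutoring <- PeerGroup
  P2: ParentEd <- SchoolQuality -> Attendance <- Tutoring <- PeerGroup
That exhausts the simple backdoor paths. Count: 2.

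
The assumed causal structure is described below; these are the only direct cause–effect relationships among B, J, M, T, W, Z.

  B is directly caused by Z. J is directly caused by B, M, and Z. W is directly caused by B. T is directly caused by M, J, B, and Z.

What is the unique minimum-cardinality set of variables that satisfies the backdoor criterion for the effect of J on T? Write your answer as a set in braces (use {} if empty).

Variables eligible for adjustment (non-descendants of J, excluding J and T): {B, M, W, Z}.
Backdoor paths from J to T:
  P1: J <- Z -> B -> T
  P2: J <- Z -> T
  P3: J <- B <- Z -> T
  P4: J <- B -> T
  P5: J <- M -> T
The empty set is not sufficient: P1 (J <- Z -> B -> T) has no collider blocking it and no conditioned non-collider, so it is open.
Try {B, M, Z}:
  P1: blocked at fork node Z ∈ conditioning set.
  P2: blocked at fork node Z ∈ conditioning set.
  P3: blocked at chain node B ∈ conditioning set.
  P4: blocked at fork node B ∈ conditioning set.
  P5: blocked at fork node M ∈ conditioning set.
{B, M, Z} contains no descendant of J and blocks every backdoor path.
Every element of {B, M, Z} is needed (dropping B leaves P4 open; dropping M leaves P5 open; dropping Z leaves P2 open), so no proper subset is valid.
Among all size-3 subsets of the eligible variables, only {B, M, Z} blocks every backdoor path, so it is the unique smallest valid adjustment set.

{B, M, Z}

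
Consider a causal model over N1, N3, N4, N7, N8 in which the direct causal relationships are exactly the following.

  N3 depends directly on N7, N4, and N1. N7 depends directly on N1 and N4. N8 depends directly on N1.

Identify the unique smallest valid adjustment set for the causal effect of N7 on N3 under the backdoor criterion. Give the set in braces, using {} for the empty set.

{N1, N4}

Variables eligible for adjustment (non-descendants of N7, excluding N7 and N3): {N1, N4, N8}.
Backdoor paths from N7 to N3:
  P1: N7 <- N1 -> N3
  P2: N7 <- N4 -> N3
The empty set is not sufficient: P1 (N7 <- N1 -> N3) has no collider blocking it and no conditioned non-collider, so it is open.
Try {N1, N4}:
  P1: blocked at fork node N1 ∈ conditioning set.
  P2: blocked at fork node N4 ∈ conditioning set.
{N1, N4} contains no descendant of N7 and blocks every backdoor path.
Every element of {N1, N4} is needed (dropping N1 leaves P1 open; dropping N4 leaves P2 open), so no proper subset is valid.
Among all size-2 subsets of the eligible variables, only {N1, N4} blocks every backdoor path, so it is the unique smallest valid adjustment set.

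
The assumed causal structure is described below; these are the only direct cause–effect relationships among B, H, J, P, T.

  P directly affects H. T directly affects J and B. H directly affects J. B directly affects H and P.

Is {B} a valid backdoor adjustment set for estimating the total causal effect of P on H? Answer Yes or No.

Yes

Backdoor paths from P to H (paths whose first edge points into P):
  P1: P <- B <- T -> J <- H
  P2: P <- B -> H
Condition 1 (no descendant of P in the set): holds — descendants of P are {H, J}; none are in {B}.
Condition 2 (every backdoor path blocked by {B}):
  P1: blocked at chain node B ∈ conditioning set.
  P2: blocked at fork node B ∈ conditioning set.
{B} satisfies the backdoor criterion.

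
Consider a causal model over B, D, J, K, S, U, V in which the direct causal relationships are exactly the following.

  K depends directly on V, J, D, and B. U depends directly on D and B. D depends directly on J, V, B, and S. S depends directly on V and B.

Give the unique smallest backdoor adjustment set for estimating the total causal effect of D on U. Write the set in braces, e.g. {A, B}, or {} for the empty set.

Variables eligible for adjustment (non-descendants of D, excluding D and U): {B, J, S, V}.
Backdoor paths from D to U:
  P1: D <- V -> S <- B -> U
  P2: D <- V -> K <- B -> U
  P3: D <- J -> K <- V -> S <- B -> U
  P4: D <- J -> K <- B -> U
  P5: D <- B -> U
  P6: D <- S <- V -> K <- B -> U
  P7: D <- S <- B -> U
The empty set is not sufficient: P5 (D <- B -> U) has no collider blocking it and no conditioned non-collider, so it is open.
Try {B}:
  P1: blocked at collider S (neither it nor any descendant is in the conditioning set).
  P2: blocked at collider K (neither it nor any descendant is in the conditioning set).
  P3: blocked at collider K (neither it nor any descendant is in the conditioning set).
  P4: blocked at collider K (neither it nor any descendant is in the conditioning set).
  P5: blocked at fork node B ∈ conditioning set.
  P6: blocked at collider K (neither it nor any descendant is in the conditioning set).
  P7: blocked at fork node B ∈ conditioning set.
{B} contains no descendant of D and blocks every backdoor path.
No other singleton works — e.g. {V} leaves P5 open — so {B} is the unique smallest valid adjustment set.

{B}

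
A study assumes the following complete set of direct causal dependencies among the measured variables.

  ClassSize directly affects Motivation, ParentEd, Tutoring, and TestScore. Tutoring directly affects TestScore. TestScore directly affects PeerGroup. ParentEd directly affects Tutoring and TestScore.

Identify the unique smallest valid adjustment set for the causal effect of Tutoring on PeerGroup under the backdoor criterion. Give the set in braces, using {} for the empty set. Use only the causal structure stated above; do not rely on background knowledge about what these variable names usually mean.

Variables eligible for adjustment (non-descendants of Tutoring, excluding Tutoring and PeerGroup): {ClassSize, Motivation, ParentEd}.
Backdoor paths from Tutoring to PeerGroup:
  P1: Tutoring <- ClassSize -> ParentEd -> TestScore -> PeerGroup
  P2: Tutoring <- ClassSize -> TestScore -> PeerGroup
  P3: Tutoring <- ParentEd <- ClassSize -> TestScore -> PeerGroup
  P4: Tutoring <- ParentEd -> TestScore -> PeerGroup
The empty set is not sufficient: P1 (Tutoring <- ClassSize -> ParentEd -> TestScore -> PeerGroup) has no collider blocking it and no conditioned non-collider, so it is open.
Try {ClassSize, ParentEd}:
  P1: blocked at fork node ClassSize ∈ conditioning set.
  P2: blocked at fork node ClassSize ∈ conditioning set.
  P3: blocked at chain node ParentEd ∈ conditioning set.
  P4: blocked at fork node ParentEd ∈ conditioning set.
{ClassSize, ParentEd} contains no descendant of Tutoring and blocks every backdoor path.
Every element of {ClassSize, ParentEd} is needed (dropping ClassSize leaves P2 open; dropping ParentEd leaves P4 open), so no proper subset is valid.
Among all size-2 subsets of the eligible variables, only {ClassSize, ParentEd} blocks every backdoor path, so it is the unique smallest valid adjustment set.

{ClassSize, ParentEd}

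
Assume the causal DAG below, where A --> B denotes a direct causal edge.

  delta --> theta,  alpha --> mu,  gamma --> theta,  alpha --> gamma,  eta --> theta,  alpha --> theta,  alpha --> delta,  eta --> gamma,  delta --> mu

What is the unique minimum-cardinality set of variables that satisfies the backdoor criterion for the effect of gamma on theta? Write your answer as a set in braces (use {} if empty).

Variables eligible for adjustment (non-descendants of gamma, excluding gamma and theta): {alpha, delta, eta, mu}.
Backdoor paths from gamma to theta:
  P1: gamma <- eta -> theta
  P2: gamma <- alpha -> delta -> theta
  P3: gamma <- alpha -> theta
  P4: gamma <- alpha -> mu <- delta -> theta
The empty set is not sufficient: P1 (gamma <- eta -> theta) has no collider blocking it and no conditioned non-collider, so it is open.
Try {alpha, eta}:
  P1: blocked at fork node eta ∈ conditioning set.
  P2: blocked at fork node alpha ∈ conditioning set.
  P3: blocked at fork node alpha ∈ conditioning set.
  P4: blocked at fork node alpha ∈ conditioning set.
{alpha, eta} contains no descendant of gamma and blocks every backdoor path.
Every element of {alpha, eta} is needed (dropping alpha leaves P2 open; dropping eta leaves P1 open), so no proper subset is valid.
Among all size-2 subsets of the eligible variables, only {alpha, eta} blocks every backdoor path, so it is the unique smallest valid adjustment set.

{alpha, eta}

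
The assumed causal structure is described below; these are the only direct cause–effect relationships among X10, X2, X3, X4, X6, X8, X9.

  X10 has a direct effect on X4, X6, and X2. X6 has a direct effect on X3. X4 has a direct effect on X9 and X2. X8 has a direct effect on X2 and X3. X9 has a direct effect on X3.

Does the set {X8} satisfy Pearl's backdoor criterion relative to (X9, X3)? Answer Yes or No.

Backdoor paths from X9 to X3 (paths whose first edge points into X9):
  P1: X9 <- X4 <- X10 -> X6 -> X3
  P2: X9 <- X4 <- X10 -> X2 <- X8 -> X3
  P3: X9 <- X4 -> X2 <- X10 -> X6 -> X3
  P4: X9 <- X4 -> X2 <- X8 -> X3
Condition 1 (no descendant of X9 in the set): holds — descendants of X9 are {X3}; none are in {X8}.
Condition 2 (every backdoor path blocked by {X8}):
  P1: open — no interior node is in the conditioning set.
  P2: blocked at collider X2 (neither it nor any descendant is in the conditioning set).
  P3: blocked at collider X2 (neither it nor any descendant is in the conditioning set).
  P4: blocked at collider X2 (neither it nor any descendant is in the conditioning set).
{X8} does not satisfy the backdoor criterion.

No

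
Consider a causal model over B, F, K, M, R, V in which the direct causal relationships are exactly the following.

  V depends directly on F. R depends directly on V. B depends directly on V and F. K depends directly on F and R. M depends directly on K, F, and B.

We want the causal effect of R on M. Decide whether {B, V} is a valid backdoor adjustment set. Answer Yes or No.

Yes

Backdoor paths from R to M (paths whose first edge points into R):
  P1: R <- V <- F -> K -> M
  P2: R <- V <- F -> B -> M
  P3: R <- V <- F -> M
  P4: R <- V -> B <- F -> K -> M
  P5: R <- V -> B <- F -> M
  P6: R <- V -> B -> M
Condition 1 (no descendant of R in the set): holds — descendants of R are {K, M}; none are in {B, V}.
Condition 2 (every backdoor path blocked by {B, V}):
  P1: blocked at chain node V ∈ conditioning set.
  P2: blocked at chain node V ∈ conditioning set.
  P3: blocked at chain node V ∈ conditioning set.
  P4: blocked at fork node V ∈ conditioning set.
  P5: blocked at fork node V ∈ conditioning set.
  P6: blocked at fork node V ∈ conditioning set.
{B, V} satisfies the backdoor criterion.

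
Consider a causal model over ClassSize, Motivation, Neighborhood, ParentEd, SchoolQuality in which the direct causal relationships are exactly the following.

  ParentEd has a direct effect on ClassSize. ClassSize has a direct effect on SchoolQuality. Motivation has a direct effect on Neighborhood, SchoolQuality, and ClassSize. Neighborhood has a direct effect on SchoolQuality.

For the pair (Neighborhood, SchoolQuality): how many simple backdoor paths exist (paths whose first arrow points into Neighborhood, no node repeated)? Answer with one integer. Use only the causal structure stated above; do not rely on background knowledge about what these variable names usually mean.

2

A backdoor path from Neighborhood to SchoolQuality is any simple undirected path whose first edge points into Neighborhood (i.e. leaves Neighborhood via a parent).
Parents of Neighborhood: {Motivation}.
Enumerating:
  P1: Neighborhood <- Motivation -> ClassSize -> SchoolQuality
  P2: Neighborhood <- Motivation -> SchoolQuality
That exhausts the simple backdoor paths. Count: 2.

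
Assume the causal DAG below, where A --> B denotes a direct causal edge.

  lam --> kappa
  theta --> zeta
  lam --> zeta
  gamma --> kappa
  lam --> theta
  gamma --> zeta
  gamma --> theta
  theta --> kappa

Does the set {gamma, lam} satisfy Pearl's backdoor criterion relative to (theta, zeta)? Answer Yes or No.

Yes

Backdoor paths from theta to zeta (paths whose first edge points into theta):
  P1: theta <- gamma -> kappa <- lam -> zeta
  P2: theta <- gamma -> zeta
  P3: theta <- lam -> kappa <- gamma -> zeta
  P4: theta <- lam -> zeta
Condition 1 (no descendant of theta in the set): holds — descendants of theta are {kappa, zeta}; none are in {gamma, lam}.
Condition 2 (every backdoor path blocked by {gamma, lam}):
  P1: blocked at fork node gamma ∈ conditioning set.
  P2: blocked at fork node gamma ∈ conditioning set.
  P3: blocked at fork node lam ∈ conditioning set.
  P4: blocked at fork node lam ∈ conditioning set.
{gamma, lam} satisfies the backdoor criterion.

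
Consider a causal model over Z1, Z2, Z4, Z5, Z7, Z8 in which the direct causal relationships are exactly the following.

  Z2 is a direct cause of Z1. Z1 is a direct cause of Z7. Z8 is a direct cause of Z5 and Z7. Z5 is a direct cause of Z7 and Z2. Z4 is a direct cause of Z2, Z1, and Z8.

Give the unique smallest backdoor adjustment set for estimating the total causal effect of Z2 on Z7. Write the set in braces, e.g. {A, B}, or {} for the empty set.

{Z4, Z5}

Variables eligible for adjustment (non-descendants of Z2, excluding Z2 and Z7): {Z4, Z5, Z8}.
Backdoor paths from Z2 to Z7:
  P1: Z2 <- Z4 -> Z8 -> Z5 -> Z7
  P2: Z2 <- Z4 -> Z8 -> Z7
  P3: Z2 <- Z4 -> Z1 -> Z7
  P4: Z2 <- Z5 <- Z8 <- Z4 -> Z1 -> Z7
  P5: Z2 <- Z5 <- Z8 -> Z7
  P6: Z2 <- Z5 -> Z7
The empty set is not sufficient: P1 (Z2 <- Z4 -> Z8 -> Z5 -> Z7) has no collider blocking it and no conditioned non-collider, so it is open.
Try {Z4, Z5}:
  P1: blocked at fork node Z4 ∈ conditioning set.
  P2: blocked at fork node Z4 ∈ conditioning set.
  P3: blocked at fork node Z4 ∈ conditioning set.
  P4: blocked at chain node Z5 ∈ conditioning set.
  P5: blocked at chain node Z5 ∈ conditioning set.
  P6: blocked at fork node Z5 ∈ conditioning set.
{Z4, Z5} contains no descendant of Z2 and blocks every backdoor path.
Every element of {Z4, Z5} is needed (dropping Z4 leaves P2 open; dropping Z5 leaves P5 open), so no proper subset is valid.
Among all size-2 subsets of the eligible variables, only {Z4, Z5} blocks every backdoor path, so it is the unique smallest valid adjustment set.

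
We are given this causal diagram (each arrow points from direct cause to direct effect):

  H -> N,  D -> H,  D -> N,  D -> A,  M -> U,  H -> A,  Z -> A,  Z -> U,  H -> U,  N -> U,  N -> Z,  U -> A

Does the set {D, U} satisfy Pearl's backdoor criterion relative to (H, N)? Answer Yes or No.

No

Backdoor paths from H to N (paths whose first edge points into H):
  P1: H <- D -> N
  P2: H <- D -> A <- Z <- N
  P3: H <- D -> A <- Z -> U <- N
  P4: H <- D -> A <- U <- N
  P5: H <- D -> A <- U <- Z <- N
Condition 1 (no descendant of H in the set): FAILS — U is a descendant of H.
Condition 2 (every backdoor path blocked by {D, U}):
  P1: blocked at fork node D ∈ conditioning set.
  P2: blocked at fork node D ∈ conditioning set.
  P3: blocked at fork node D ∈ conditioning set.
  P4: blocked at fork node D ∈ conditioning set.
  P5: blocked at fork node D ∈ conditioning set.
{D, U} does not satisfy the backdoor criterion.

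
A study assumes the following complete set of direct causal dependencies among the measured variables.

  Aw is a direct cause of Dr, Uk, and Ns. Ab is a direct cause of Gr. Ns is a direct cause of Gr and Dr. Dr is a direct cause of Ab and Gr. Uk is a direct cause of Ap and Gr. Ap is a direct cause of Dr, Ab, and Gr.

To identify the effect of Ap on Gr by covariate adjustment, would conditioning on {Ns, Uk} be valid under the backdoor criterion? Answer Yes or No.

Backdoor paths from Ap to Gr (paths whose first edge points into Ap):
  P1: Ap <- Uk <- Aw -> Ns -> Dr -> Ab -> Gr
  P2: Ap <- Uk <- Aw -> Ns -> Dr -> Gr
  P3: Ap <- Uk <- Aw -> Ns -> Gr
  P4: Ap <- Uk <- Aw -> Dr <- Ns -> Gr
  P5: Ap <- Uk <- Aw -> Dr -> Ab -> Gr
  P6: Ap <- Uk <- Aw -> Dr -> Gr
  P7: Ap <- Uk -> Gr
Condition 1 (no descendant of Ap in the set): holds — descendants of Ap are {Ab, Dr, Gr}; none are in {Ns, Uk}.
Condition 2 (every backdoor path blocked by {Ns, Uk}):
  P1: blocked at chain node Uk ∈ conditioning set.
  P2: blocked at chain node Uk ∈ conditioning set.
  P3: blocked at chain node Uk ∈ conditioning set.
  P4: blocked at chain node Uk ∈ conditioning set.
  P5: blocked at chain node Uk ∈ conditioning set.
  P6: blocked at chain node Uk ∈ conditioning set.
  P7: blocked at fork node Uk ∈ conditioning set.
{Ns, Uk} satisfies the backdoor criterion.

Yes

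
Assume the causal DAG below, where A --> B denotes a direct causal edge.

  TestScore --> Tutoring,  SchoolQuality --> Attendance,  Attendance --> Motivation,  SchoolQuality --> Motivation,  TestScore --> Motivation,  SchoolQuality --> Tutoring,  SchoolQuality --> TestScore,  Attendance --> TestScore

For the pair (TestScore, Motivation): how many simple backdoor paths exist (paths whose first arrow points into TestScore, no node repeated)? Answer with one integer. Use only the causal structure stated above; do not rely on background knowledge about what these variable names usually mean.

A backdoor path from TestScore to Motivation is any simple undirected path whose first edge points into TestScore (i.e. leaves TestScore via a parent).
Parents of TestScore: {Attendance, SchoolQuality}.
Enumerating:
  P1: TestScore <- SchoolQuality -> Attendance -> Motivation
  P2: TestScore <- SchoolQuality -> Motivation
  P3: TestScore <- Attendance <- SchoolQuality -> Motivation
  P4: TestScore <- Attendance -> Motivation
That exhausts the simple backdoor paths. Count: 4.

4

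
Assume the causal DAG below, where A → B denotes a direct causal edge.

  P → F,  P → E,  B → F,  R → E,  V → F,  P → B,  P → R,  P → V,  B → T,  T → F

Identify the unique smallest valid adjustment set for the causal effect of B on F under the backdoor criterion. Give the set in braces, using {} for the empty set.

Variables eligible for adjustment (non-descendants of B, excluding B and F): {E, P, R, V}.
Backdoor paths from B to F:
  P1: B <- P -> V -> F
  P2: B <- P -> F
The empty set is not sufficient: P1 (B <- P -> V -> F) has no collider blocking it and no conditioned non-collider, so it is open.
Try {P}:
  P1: blocked at fork node P ∈ conditioning set.
  P2: blocked at fork node P ∈ conditioning set.
{P} contains no descendant of B and blocks every backdoor path.
No other singleton works — e.g. {V} leaves P2 open — so {P} is the unique smallest valid adjustment set.

{P}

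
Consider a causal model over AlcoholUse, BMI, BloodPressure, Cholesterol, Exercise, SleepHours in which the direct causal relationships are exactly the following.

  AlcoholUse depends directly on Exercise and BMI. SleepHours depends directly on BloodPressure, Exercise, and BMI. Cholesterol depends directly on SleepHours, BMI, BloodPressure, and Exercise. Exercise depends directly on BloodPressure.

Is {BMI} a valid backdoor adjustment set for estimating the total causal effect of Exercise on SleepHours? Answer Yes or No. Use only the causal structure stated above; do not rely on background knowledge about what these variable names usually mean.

Backdoor paths from Exercise to SleepHours (paths whose first edge points into Exercise):
  P1: Exercise <- BloodPressure -> SleepHours
  P2: Exercise <- BloodPressure -> Cholesterol <- BMI -> SleepHours
  P3: Exercise <- BloodPressure -> Cholesterol <- SleepHours
Condition 1 (no descendant of Exercise in the set): holds — descendants of Exercise are {AlcoholUse, Cholesterol, SleepHours}; none are in {BMI}.
Condition 2 (every backdoor path blocked by {BMI}):
  P1: open — no interior node is in the conditioning set.
  P2: blocked at collider Cholesterol (neither it nor any descendant is in the conditioning set).
  P3: blocked at collider Cholesterol (neither it nor any descendant is in the conditioning set).
{BMI} does not satisfy the backdoor criterion.

No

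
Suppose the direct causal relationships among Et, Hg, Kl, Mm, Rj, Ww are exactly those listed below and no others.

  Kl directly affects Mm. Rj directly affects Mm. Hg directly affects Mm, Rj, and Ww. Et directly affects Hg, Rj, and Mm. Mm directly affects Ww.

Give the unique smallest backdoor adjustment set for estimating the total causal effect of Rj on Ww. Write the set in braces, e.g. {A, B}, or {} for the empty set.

{Et, Hg}

Variables eligible for adjustment (non-descendants of Rj, excluding Rj and Ww): {Et, Hg, Kl}.
Backdoor paths from Rj to Ww:
  P1: Rj <- Et -> Hg -> Mm -> Ww
  P2: Rj <- Et -> Hg -> Ww
  P3: Rj <- Et -> Mm <- Hg -> Ww
  P4: Rj <- Et -> Mm -> Ww
  P5: Rj <- Hg <- Et -> Mm -> Ww
  P6: Rj <- Hg -> Mm -> Ww
  P7: Rj <- Hg -> Ww
The empty set is not sufficient: P1 (Rj <- Et -> Hg -> Mm -> Ww) has no collider blocking it and no conditioned non-collider, so it is open.
Try {Et, Hg}:
  P1: blocked at fork node Et ∈ conditioning set.
  P2: blocked at fork node Et ∈ conditioning set.
  P3: blocked at fork node Et ∈ conditioning set.
  P4: blocked at fork node Et ∈ conditioning set.
  P5: blocked at chain node Hg ∈ conditioning set.
  P6: blocked at fork node Hg ∈ conditioning set.
  P7: blocked at fork node Hg ∈ conditioning set.
{Et, Hg} contains no descendant of Rj and blocks every backdoor path.
Every element of {Et, Hg} is needed (dropping Et leaves P4 open; dropping Hg leaves P6 open), so no proper subset is valid.
Among all size-2 subsets of the eligible variables, only {Et, Hg} blocks every backdoor path, so it is the unique smallest valid adjustment set.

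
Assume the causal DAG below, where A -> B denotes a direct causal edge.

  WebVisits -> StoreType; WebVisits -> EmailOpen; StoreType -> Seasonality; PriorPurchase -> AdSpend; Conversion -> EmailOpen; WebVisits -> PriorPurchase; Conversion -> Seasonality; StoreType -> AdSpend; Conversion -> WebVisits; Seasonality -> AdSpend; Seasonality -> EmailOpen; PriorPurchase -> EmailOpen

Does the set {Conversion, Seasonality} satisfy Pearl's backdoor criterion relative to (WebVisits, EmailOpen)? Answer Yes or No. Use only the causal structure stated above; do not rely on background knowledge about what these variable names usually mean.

Backdoor paths from WebVisits to EmailOpen (paths whose first edge points into WebVisits):
  P1: WebVisits <- Conversion -> Seasonality <- StoreType -> AdSpend <- PriorPurchase -> EmailOpen
  P2: WebVisits <- Conversion -> Seasonality -> AdSpend <- PriorPurchase -> EmailOpen
  P3: WebVisits <- Conversion -> Seasonality -> EmailOpen
  P4: WebVisits <- Conversion -> EmailOpen
Condition 1 (no descendant of WebVisits in the set): FAILS — Seasonality is a descendant of WebVisits.
Condition 2 (every backdoor path blocked by {Conversion, Seasonality}):
  P1: blocked at fork node Conversion ∈ conditioning set.
  P2: blocked at fork node Conversion ∈ conditioning set.
  P3: blocked at fork node Conversion ∈ conditioning set.
  P4: blocked at fork node Conversion ∈ conditioning set.
{Conversion, Seasonality} does not satisfy the backdoor criterion.

No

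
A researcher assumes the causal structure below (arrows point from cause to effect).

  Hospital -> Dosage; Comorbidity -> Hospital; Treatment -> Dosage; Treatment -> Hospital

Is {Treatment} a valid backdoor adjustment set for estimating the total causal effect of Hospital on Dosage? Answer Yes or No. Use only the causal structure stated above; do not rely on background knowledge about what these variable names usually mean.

Backdoor paths from Hospital to Dosage (paths whose first edge points into Hospital):
  P1: Hospital <- Treatment -> Dosage
Condition 1 (no descendant of Hospital in the set): holds — descendants of Hospital are {Dosage}; none are in {Treatment}.
Condition 2 (every backdoor path blocked by {Treatment}):
  P1: blocked at fork node Treatment ∈ conditioning set.
{Treatment} satisfies the backdoor criterion.

Yes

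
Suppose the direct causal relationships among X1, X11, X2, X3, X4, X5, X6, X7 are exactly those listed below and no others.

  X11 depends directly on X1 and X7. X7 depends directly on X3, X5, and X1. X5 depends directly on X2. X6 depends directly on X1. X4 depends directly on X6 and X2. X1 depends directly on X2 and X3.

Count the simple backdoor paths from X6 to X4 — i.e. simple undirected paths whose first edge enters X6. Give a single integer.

4

A backdoor path from X6 to X4 is any simple undirected path whose first edge points into X6 (i.e. leaves X6 via a parent).
Parents of X6: {X1}.
Enumerating:
  P1: X6 <- X1 <- X3 -> X7 <- X5 <- X2 -> X4
  P2: X6 <- X1 <- X2 -> X4
  P3: X6 <- X1 -> X7 <- X5 <- X2 -> X4
  P4: X6 <- X1 -> X11 <- X7 <- X5 <- X2 -> X4
That exhausts the simple backdoor paths. Count: 4.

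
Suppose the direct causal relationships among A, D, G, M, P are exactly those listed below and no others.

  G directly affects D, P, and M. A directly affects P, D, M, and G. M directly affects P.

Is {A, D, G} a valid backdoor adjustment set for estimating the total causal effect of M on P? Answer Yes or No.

Yes

Backdoor paths from M to P (paths whose first edge points into M):
  P1: M <- A -> G -> P
  P2: M <- A -> D <- G -> P
  P3: M <- A -> P
  P4: M <- G <- A -> P
  P5: M <- G -> D <- A -> P
  P6: M <- G -> P
Condition 1 (no descendant of M in the set): holds — descendants of M are {P}; none are in {A, D, G}.
Condition 2 (every backdoor path blocked by {A, D, G}):
  P1: blocked at fork node A ∈ conditioning set.
  P2: blocked at fork node A ∈ conditioning set.
  P3: blocked at fork node A ∈ conditioning set.
  P4: blocked at chain node G ∈ conditioning set.
  P5: blocked at fork node G ∈ conditioning set.
  P6: blocked at fork node G ∈ conditioning set.
{A, D, G} satisfies the backdoor criterion.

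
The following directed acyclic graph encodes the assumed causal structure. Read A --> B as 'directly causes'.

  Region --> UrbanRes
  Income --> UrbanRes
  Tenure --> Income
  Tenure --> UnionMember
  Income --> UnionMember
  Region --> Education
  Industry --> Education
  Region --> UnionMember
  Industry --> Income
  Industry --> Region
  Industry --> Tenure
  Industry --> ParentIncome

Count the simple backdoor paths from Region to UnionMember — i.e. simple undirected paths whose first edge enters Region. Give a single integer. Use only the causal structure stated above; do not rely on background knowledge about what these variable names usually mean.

4

A backdoor path from Region to UnionMember is any simple undirected path whose first edge points into Region (i.e. leaves Region via a parent).
Parents of Region: {Industry}.
Enumerating:
  P1: Region <- Industry -> Tenure -> Income -> UnionMember
  P2: Region <- Industry -> Tenure -> UnionMember
  P3: Region <- Industry -> Income <- Tenure -> UnionMember
  P4: Region <- Industry -> Income -> UnionMember
That exhausts the simple backdoor paths. Count: 4.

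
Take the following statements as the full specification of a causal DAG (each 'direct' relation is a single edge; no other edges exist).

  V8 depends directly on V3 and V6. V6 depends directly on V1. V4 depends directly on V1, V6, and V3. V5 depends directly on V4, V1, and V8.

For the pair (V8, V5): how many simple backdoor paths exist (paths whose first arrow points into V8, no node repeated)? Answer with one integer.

A backdoor path from V8 to V5 is any simple undirected path whose first edge points into V8 (i.e. leaves V8 via a parent).
Parents of V8: {V3, V6}.
Enumerating:
  P1: V8 <- V6 <- V1 -> V4 -> V5
  P2: V8 <- V6 <- V1 -> V5
  P3: V8 <- V6 -> V4 <- V1 -> V5
  P4: V8 <- V6 -> V4 -> V5
  P5: V8 <- V3 -> V4 <- V1 -> V5
  P6: V8 <- V3 -> V4 <- V6 <- V1 -> V5
  P7: V8 <- V3 -> V4 -> V5
That exhausts the simple backdoor paths. Count: 7.

7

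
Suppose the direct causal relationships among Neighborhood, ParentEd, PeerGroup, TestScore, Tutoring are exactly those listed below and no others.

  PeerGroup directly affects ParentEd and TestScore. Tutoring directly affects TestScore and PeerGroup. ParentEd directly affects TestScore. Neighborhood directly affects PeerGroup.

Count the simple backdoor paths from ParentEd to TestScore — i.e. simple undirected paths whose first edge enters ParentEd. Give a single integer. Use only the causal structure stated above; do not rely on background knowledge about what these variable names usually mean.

2

A backdoor path from ParentEd to TestScore is any simple undirected path whose first edge points into ParentEd (i.e. leaves ParentEd via a parent).
Parents of ParentEd: {PeerGroup}.
Enumerating:
  P1: ParentEd <- PeerGroup <- Tutoring -> TestScore
  P2: ParentEd <- PeerGroup -> TestScore
That exhausts the simple backdoor paths. Count: 2.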